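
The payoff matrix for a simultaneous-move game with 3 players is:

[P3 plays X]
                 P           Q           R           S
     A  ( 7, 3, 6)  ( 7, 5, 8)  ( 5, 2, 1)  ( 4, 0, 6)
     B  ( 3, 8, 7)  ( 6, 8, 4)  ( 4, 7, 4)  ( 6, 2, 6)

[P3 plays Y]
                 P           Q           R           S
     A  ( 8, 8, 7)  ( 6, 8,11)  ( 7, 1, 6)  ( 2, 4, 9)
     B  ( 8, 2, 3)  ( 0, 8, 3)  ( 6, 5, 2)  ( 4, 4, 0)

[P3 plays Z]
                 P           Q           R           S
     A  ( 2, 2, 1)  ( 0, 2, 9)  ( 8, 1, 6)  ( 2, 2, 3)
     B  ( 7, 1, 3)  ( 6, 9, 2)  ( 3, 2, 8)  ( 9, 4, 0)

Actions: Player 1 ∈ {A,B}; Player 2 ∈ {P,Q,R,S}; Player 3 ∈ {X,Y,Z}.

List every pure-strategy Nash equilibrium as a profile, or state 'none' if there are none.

PSNE = {(A,P,Y), (A,Q,Y)}

(A,P,X): not NE [P2→Q gives 5>3; P3→Y gives 7>6]
(A,P,Y): NE
(A,P,Z): not NE [P1→B gives 7>2; P3→Y gives 7>1]
(A,Q,X): not NE [P3→Y gives 11>8]
(A,Q,Y): NE
(A,Q,Z): not NE [P1→B gives 6>0; P3→Y gives 11>9]
(A,R,X): not NE [P2→Q gives 5>2; P3→Z gives 6>1]
(A,R,Y): not NE [P2→Q gives 8>1]
(A,R,Z): not NE [P2→S gives 2>1]
(A,S,X): not NE [P1→B gives 6>4; P2→Q gives 5>0; P3→Y gives 9>6]
(A,S,Y): not NE [P1→B gives 4>2; P2→Q gives 8>4]
(A,S,Z): not NE [P1→B gives 9>2; P3→Y gives 9>3]
(B,P,X): not NE [P1→A gives 7>3]
(B,P,Y): not NE [P2→Q gives 8>2; P3→X gives 7>3]
(B,P,Z): not NE [P2→Q gives 9>1; P3→X gives 7>3]
(B,Q,X): not NE [P1→A gives 7>6]
(B,Q,Y): not NE [P1→A gives 6>0; P3→X gives 4>3]
(B,Q,Z): not NE [P3→X gives 4>2]
(B,R,X): not NE [P1→A gives 5>4; P2→Q gives 8>7; P3→Z gives 8>4]
(B,R,Y): not NE [P1→A gives 7>6; P2→Q gives 8>5; P3→Z gives 8>2]
(B,R,Z): not NE [P1→A gives 8>3; P2→Q gives 9>2]
(B,S,X): not NE [P2→Q gives 8>2]
(B,S,Y): not NE [P2→Q gives 8>4; P3→X gives 6>0]
(B,S,Z): not NE [P2→Q gives 9>4; P3→X gives 6>0]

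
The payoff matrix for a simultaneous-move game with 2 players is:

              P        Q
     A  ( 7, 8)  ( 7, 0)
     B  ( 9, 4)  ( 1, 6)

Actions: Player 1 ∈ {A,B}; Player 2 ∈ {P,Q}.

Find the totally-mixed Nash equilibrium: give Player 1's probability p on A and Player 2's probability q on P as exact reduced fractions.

P1 mixes 1/5 on A; P2 mixes 3/4 on P

P1 indiff ⇒ q·7+(1-q)·7 = q·9+(1-q)·1 ⇒ q(-2) = (1-q)(-6) ⇒ q = 3/4
P2 indiff ⇒ p·8+(1-p)·4 = p·0+(1-p)·6 ⇒ p(8) = (1-p)(2) ⇒ p = 1/5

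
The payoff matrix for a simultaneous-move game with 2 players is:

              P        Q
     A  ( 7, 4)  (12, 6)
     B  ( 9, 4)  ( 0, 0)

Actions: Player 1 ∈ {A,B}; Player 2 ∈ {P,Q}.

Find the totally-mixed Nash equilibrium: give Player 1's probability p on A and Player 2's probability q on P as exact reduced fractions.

P1 indiff ⇒ q·7+(1-q)·12 = q·9+(1-q)·0 ⇒ q(-2) = (1-q)(-12) ⇒ q = 6/7
P2 indiff ⇒ p·4+(1-p)·4 = p·6+(1-p)·0 ⇒ p(-2) = (1-p)(-4) ⇒ p = 2/3

(p,q) = (2/3, 6/7)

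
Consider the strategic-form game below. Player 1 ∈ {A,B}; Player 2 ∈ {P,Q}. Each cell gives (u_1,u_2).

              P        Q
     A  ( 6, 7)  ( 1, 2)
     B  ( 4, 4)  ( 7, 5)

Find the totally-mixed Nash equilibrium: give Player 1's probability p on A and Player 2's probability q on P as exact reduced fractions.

P1 indiff ⇒ q·6+(1-q)·1 = q·4+(1-q)·7 ⇒ q(2) = (1-q)(6) ⇒ q = 3/4
P2 indiff ⇒ p·7+(1-p)·4 = p·2+(1-p)·5 ⇒ p(5) = (1-p)(1) ⇒ p = 1/6

p=1/6, q=3/4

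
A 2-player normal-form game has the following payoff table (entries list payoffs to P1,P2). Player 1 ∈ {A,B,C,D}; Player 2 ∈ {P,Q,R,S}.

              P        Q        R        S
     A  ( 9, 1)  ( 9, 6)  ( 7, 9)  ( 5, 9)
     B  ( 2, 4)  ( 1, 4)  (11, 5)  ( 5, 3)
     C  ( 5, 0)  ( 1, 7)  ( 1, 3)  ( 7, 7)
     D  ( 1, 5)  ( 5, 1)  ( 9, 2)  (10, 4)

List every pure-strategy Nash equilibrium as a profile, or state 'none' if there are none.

NE set: (B,R)

(A,P): not NE [P2→S gives 9>1]
(A,Q): not NE [P2→S gives 9>6]
(A,R): not NE [P1→B gives 11>7]
(A,S): not NE [P1→D gives 10>5]
(B,P): not NE [P1→A gives 9>2; P2→R gives 5>4]
(B,Q): not NE [P1→A gives 9>1; P2→R gives 5>4]
(B,R): NE
(B,S): not NE [P1→D gives 10>5; P2→R gives 5>3]
(C,P): not NE [P1→A gives 9>5; P2→S gives 7>0]
(C,Q): not NE [P1→A gives 9>1]
(C,R): not NE [P1→B gives 11>1; P2→S gives 7>3]
(C,S): not NE [P1→D gives 10>7]
(D,P): not NE [P1→A gives 9>1]
(D,Q): not NE [P1→A gives 9>5; P2→P gives 5>1]
(D,R): not NE [P1→B gives 11>9; P2→P gives 5>2]
(D,S): not NE [P2→P gives 5>4]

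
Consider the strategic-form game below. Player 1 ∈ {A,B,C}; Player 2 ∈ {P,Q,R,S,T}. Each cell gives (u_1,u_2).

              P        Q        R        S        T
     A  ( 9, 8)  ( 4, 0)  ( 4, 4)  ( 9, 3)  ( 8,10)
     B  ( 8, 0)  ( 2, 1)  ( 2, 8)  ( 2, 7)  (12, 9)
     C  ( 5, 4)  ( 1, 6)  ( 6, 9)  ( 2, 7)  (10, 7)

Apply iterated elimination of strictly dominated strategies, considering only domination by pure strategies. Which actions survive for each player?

P2 drop P (T beats it: A:10>8 B:9>0 C:7>4)
P2 drop Q (R beats it: A:4>0 B:8>1 C:9>6)
P2 drop S (R beats it: A:4>3 B:8>7 C:9>7)
P1 drop A (C beats it: R:6>4 T:10>8)
P1→{B,C} P2→{R,T}

Remaining: P1:{B,C} P2:{R,T}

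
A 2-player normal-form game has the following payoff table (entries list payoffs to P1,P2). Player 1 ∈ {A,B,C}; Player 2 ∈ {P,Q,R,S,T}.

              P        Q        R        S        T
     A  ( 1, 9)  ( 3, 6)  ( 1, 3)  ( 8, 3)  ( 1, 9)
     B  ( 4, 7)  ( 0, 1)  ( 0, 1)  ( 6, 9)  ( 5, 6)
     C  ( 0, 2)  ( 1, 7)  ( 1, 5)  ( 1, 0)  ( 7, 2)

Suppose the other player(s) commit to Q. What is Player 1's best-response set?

u_1(A vs Q) = 3
u_1(B vs Q) = 0
u_1(C vs Q) = 1
max payoff 3 at {A}

BR_1 = {A}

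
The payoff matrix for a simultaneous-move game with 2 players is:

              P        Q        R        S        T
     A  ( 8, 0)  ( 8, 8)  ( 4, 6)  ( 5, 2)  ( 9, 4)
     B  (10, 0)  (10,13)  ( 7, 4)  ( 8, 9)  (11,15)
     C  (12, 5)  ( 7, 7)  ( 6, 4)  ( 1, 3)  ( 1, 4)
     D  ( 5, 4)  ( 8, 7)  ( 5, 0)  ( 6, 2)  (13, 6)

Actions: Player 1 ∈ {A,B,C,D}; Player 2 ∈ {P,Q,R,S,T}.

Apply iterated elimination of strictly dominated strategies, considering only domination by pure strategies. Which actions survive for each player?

P1 drop A (B beats it: P:10>8 Q:10>8 R:7>4 S:8>5 T:11>9)
P2 drop P (Q beats it: B:13>0 C:7>5 D:7>4)
P1 drop C (B beats it: Q:10>7 R:7>6 S:8>1 T:11>1)
P2 drop R (Q beats it: B:13>4 D:7>0)
P2 drop S (Q beats it: B:13>9 D:7>2)
P1→{B,D} P2→{Q,T}

Remaining: P1:{B,D} P2:{Q,T}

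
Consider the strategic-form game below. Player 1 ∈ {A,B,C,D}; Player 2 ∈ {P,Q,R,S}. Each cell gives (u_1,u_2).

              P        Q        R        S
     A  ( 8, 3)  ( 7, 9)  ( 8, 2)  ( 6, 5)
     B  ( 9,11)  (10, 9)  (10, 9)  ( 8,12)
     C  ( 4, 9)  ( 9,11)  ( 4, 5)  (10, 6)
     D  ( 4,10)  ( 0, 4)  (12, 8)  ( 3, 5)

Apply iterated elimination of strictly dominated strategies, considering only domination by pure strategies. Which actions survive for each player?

Survivors P1:{B,C} P2:{P,Q,S}

P1 drop A (B beats it: P:9>8 Q:10>7 R:10>8 S:8>6)
P2 drop R (P beats it: B:11>9 C:9>5 D:10>8)
P1 drop D (B beats it: P:9>4 Q:10>0 S:8>3)
P1→{B,C} P2→{P,Q,S}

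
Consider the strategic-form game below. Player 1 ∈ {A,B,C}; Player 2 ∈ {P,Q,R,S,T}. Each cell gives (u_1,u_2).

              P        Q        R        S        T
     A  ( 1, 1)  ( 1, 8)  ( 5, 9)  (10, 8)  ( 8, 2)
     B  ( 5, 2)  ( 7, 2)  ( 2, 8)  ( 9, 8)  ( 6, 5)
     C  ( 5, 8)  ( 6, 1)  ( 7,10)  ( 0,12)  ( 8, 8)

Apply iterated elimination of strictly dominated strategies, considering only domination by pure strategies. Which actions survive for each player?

P2 drop P (R beats it: A:9>1 B:8>2 C:10>8)
P2 drop Q (R beats it: A:9>8 B:8>2 C:10>1)
P1 drop B (A beats it: R:5>2 S:10>9 T:8>6)
P2 drop T (R beats it: A:9>2 C:10>8)
P1→{A,C} P2→{R,S}

Survivors P1:{A,C} P2:{R,S}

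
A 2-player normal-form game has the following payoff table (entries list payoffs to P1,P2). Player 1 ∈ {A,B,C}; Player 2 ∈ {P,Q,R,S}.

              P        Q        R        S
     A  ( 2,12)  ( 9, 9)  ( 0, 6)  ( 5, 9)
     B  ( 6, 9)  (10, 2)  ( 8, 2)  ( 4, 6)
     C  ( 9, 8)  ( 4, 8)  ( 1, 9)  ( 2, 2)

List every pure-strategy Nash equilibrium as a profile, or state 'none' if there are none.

(A,P): not NE [P1→C gives 9>2]
(A,Q): not NE [P1→B gives 10>9; P2→P gives 12>9]
(A,R): not NE [P1→B gives 8>0; P2→P gives 12>6]
(A,S): not NE [P2→P gives 12>9]
(B,P): not NE [P1→C gives 9>6]
(B,Q): not NE [P2→P gives 9>2]
(B,R): not NE [P2→P gives 9>2]
(B,S): not NE [P1→A gives 5>4; P2→P gives 9>6]
(C,P): not NE [P2→R gives 9>8]
(C,Q): not NE [P1→B gives 10>4; P2→R gives 9>8]
(C,R): not NE [P1→B gives 8>1]
(C,S): not NE [P1→A gives 5>2; P2→R gives 9>2]

Equilibria: none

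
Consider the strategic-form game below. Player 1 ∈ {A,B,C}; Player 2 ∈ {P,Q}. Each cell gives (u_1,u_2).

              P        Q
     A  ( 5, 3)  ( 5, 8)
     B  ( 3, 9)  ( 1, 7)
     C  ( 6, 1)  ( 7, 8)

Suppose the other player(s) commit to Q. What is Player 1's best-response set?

u_1(A vs Q) = 5
u_1(B vs Q) = 1
u_1(C vs Q) = 7
max payoff 7 at {C}

P1 best: {C}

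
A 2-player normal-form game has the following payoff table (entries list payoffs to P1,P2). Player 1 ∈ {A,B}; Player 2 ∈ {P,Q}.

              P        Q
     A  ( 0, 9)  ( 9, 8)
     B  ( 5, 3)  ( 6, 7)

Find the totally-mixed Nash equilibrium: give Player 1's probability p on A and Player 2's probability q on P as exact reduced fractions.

P1 indiff ⇒ q·0+(1-q)·9 = q·5+(1-q)·6 ⇒ q(-5) = (1-q)(-3) ⇒ q = 3/8
P2 indiff ⇒ p·9+(1-p)·3 = p·8+(1-p)·7 ⇒ p(1) = (1-p)(4) ⇒ p = 4/5

(p,q) = (4/5, 3/8)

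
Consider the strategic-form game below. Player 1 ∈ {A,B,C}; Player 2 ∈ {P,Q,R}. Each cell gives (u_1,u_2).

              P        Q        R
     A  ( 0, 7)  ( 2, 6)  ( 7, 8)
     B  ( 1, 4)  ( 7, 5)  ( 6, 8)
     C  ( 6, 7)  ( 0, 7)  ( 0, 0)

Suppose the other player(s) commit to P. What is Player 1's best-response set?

u_1(A vs P) = 0
u_1(B vs P) = 1
u_1(C vs P) = 6
max payoff 6 at {C}

P1 best: {C}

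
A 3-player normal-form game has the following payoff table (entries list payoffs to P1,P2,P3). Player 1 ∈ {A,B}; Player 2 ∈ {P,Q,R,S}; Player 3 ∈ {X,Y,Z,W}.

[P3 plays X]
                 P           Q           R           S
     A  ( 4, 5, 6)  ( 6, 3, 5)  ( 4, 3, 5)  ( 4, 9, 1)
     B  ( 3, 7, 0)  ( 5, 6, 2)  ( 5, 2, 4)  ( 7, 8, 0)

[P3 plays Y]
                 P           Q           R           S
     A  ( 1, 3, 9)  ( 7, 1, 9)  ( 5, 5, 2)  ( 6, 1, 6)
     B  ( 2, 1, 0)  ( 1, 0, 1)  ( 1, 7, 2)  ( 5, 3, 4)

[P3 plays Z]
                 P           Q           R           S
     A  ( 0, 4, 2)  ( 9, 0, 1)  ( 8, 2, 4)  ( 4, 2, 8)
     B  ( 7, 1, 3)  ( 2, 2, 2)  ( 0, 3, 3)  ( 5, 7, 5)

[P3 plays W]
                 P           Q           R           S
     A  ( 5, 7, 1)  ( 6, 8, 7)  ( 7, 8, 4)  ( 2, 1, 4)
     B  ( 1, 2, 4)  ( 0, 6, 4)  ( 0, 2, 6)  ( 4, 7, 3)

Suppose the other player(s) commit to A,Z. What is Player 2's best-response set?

argmax u_2 = {P}

u_2(P vs A,Z) = 4
u_2(Q vs A,Z) = 0
u_2(R vs A,Z) = 2
u_2(S vs A,Z) = 2
max payoff 4 at {P}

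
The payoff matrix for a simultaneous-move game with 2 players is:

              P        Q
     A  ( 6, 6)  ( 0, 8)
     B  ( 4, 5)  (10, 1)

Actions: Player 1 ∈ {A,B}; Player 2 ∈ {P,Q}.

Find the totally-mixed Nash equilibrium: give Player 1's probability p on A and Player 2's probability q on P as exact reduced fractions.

P1 indiff ⇒ q·6+(1-q)·0 = q·4+(1-q)·10 ⇒ q(2) = (1-q)(10) ⇒ q = 5/6
P2 indiff ⇒ p·6+(1-p)·5 = p·8+(1-p)·1 ⇒ p(-2) = (1-p)(-4) ⇒ p = 2/3

(p,q) = (2/3, 5/6)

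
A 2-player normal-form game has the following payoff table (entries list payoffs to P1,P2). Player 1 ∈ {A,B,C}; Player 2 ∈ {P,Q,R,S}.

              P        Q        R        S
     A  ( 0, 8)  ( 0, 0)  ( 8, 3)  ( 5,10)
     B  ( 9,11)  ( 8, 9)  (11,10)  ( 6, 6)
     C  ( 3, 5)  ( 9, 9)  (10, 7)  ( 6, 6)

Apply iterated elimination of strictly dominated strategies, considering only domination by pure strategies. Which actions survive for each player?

Survivors P1:{B,C} P2:{P,Q,R}

P1 drop A (B beats it: P:9>0 Q:8>0 R:11>8 S:6>5)
P2 drop S (Q beats it: B:9>6 C:9>6)
P1→{B,C} P2→{P,Q,R}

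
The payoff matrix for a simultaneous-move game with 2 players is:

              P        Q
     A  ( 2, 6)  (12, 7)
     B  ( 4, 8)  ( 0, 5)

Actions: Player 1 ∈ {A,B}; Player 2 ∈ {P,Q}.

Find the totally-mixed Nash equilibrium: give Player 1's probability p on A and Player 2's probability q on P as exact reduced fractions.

p=3/4, q=6/7

P1 indiff ⇒ q·2+(1-q)·12 = q·4+(1-q)·0 ⇒ q(-2) = (1-q)(-12) ⇒ q = 6/7
P2 indiff ⇒ p·6+(1-p)·8 = p·7+(1-p)·5 ⇒ p(-1) = (1-p)(-3) ⇒ p = 3/4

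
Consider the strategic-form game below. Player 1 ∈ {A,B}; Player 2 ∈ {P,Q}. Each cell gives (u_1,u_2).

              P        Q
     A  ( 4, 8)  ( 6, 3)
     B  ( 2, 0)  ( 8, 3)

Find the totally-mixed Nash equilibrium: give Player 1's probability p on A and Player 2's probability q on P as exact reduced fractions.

p=3/8, q=1/2

P1 indiff ⇒ q·4+(1-q)·6 = q·2+(1-q)·8 ⇒ q(2) = (1-q)(2) ⇒ q = 1/2
P2 indiff ⇒ p·8+(1-p)·0 = p·3+(1-p)·3 ⇒ p(5) = (1-p)(3) ⇒ p = 3/8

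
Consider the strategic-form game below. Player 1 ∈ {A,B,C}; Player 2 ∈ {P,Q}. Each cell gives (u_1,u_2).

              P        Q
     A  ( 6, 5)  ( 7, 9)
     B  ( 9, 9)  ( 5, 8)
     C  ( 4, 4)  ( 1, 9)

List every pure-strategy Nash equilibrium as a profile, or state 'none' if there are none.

NE set: (A,Q), (B,P)

(A,P): not NE [P1→B gives 9>6; P2→Q gives 9>5]
(A,Q): NE
(B,P): NE
(B,Q): not NE [P1→A gives 7>5; P2→P gives 9>8]
(C,P): not NE [P1→B gives 9>4; P2→Q gives 9>4]
(C,Q): not NE [P1→A gives 7>1]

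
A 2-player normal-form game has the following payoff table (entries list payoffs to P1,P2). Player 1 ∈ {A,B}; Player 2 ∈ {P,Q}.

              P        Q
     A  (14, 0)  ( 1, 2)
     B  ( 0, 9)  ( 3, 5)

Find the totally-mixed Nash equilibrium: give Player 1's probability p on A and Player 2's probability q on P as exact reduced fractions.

P1 indiff ⇒ q·14+(1-q)·1 = q·0+(1-q)·3 ⇒ q(14) = (1-q)(2) ⇒ q = 1/8
P2 indiff ⇒ p·0+(1-p)·9 = p·2+(1-p)·5 ⇒ p(-2) = (1-p)(-4) ⇒ p = 2/3

p=2/3, q=1/8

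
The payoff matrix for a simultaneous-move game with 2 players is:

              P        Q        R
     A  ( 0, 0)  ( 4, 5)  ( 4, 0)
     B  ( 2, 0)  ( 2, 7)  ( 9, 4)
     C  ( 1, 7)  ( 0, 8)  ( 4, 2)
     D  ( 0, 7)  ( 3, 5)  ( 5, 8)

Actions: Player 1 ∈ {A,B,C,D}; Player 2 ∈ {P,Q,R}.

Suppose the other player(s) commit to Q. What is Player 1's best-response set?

u_1(A vs Q) = 4
u_1(B vs Q) = 2
u_1(C vs Q) = 0
u_1(D vs Q) = 3
max payoff 4 at {A}

argmax u_1 = {A}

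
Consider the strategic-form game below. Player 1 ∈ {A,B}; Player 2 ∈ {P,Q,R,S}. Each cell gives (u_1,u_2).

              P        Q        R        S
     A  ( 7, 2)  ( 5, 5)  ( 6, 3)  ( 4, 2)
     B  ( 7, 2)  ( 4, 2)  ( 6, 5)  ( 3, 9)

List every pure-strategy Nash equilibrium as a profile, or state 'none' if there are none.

(A,P): not NE [P2→Q gives 5>2]
(A,Q): NE
(A,R): not NE [P2→Q gives 5>3]
(A,S): not NE [P2→Q gives 5>2]
(B,P): not NE [P2→S gives 9>2]
(B,Q): not NE [P1→A gives 5>4; P2→S gives 9>2]
(B,R): not NE [P2→S gives 9>5]
(B,S): not NE [P1→A gives 4>3]

PSNE = {(A,Q)}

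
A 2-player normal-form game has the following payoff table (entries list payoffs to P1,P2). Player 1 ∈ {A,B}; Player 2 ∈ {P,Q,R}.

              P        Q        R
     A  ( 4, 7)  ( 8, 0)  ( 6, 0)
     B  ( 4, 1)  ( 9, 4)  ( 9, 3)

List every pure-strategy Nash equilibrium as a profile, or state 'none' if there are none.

Nash profiles: (A,P), (B,Q)

(A,P): NE
(A,Q): not NE [P1→B gives 9>8; P2→P gives 7>0]
(A,R): not NE [P1→B gives 9>6; P2→P gives 7>0]
(B,P): not NE [P2→Q gives 4>1]
(B,Q): NE
(B,R): not NE [P2→Q gives 4>3]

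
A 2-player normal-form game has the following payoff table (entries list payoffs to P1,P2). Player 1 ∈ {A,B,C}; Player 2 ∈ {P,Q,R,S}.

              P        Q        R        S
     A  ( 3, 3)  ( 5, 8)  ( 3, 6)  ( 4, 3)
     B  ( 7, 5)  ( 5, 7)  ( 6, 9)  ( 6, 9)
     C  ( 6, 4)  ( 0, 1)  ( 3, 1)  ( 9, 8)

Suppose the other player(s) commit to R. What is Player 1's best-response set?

u_1(A vs R) = 3
u_1(B vs R) = 6
u_1(C vs R) = 3
max payoff 6 at {B}

BR_1 = {B}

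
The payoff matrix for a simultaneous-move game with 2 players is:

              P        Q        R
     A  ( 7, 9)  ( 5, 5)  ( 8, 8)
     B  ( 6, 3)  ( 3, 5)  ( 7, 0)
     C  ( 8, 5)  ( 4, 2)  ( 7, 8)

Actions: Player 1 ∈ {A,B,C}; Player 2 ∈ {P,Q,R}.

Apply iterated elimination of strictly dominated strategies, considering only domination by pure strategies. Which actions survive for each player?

P1 drop B (A beats it: P:7>6 Q:5>3 R:8>7)
P2 drop Q (P beats it: A:9>5 C:5>2)
P1→{A,C} P2→{P,R}

Remaining: P1:{A,C} P2:{P,R}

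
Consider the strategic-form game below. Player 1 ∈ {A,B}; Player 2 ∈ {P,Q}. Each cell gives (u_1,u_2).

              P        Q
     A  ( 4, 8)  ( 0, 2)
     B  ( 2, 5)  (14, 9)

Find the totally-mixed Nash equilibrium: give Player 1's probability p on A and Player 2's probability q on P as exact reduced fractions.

P1 indiff ⇒ q·4+(1-q)·0 = q·2+(1-q)·14 ⇒ q(2) = (1-q)(14) ⇒ q = 7/8
P2 indiff ⇒ p·8+(1-p)·5 = p·2+(1-p)·9 ⇒ p(6) = (1-p)(4) ⇒ p = 2/5

P1 mixes 2/5 on A; P2 mixes 7/8 on P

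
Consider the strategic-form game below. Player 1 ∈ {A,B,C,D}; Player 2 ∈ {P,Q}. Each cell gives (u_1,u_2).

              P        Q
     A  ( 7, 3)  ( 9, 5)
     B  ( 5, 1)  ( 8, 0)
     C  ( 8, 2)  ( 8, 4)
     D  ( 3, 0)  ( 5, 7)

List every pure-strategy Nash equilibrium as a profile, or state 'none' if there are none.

(A,P): not NE [P1→C gives 8>7; P2→Q gives 5>3]
(A,Q): NE
(B,P): not NE [P1→C gives 8>5]
(B,Q): not NE [P1→A gives 9>8; P2→P gives 1>0]
(C,P): not NE [P2→Q gives 4>2]
(C,Q): not NE [P1→A gives 9>8]
(D,P): not NE [P1→C gives 8>3; P2→Q gives 7>0]
(D,Q): not NE [P1→A gives 9>5]

PSNE = {(A,Q)}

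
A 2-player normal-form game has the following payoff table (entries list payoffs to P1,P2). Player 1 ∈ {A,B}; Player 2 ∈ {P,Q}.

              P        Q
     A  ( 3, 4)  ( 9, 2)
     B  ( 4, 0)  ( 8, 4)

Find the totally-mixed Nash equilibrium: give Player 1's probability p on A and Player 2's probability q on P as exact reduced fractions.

P1 indiff ⇒ q·3+(1-q)·9 = q·4+(1-q)·8 ⇒ q(-1) = (1-q)(-1) ⇒ q = 1/2
P2 indiff ⇒ p·4+(1-p)·0 = p·2+(1-p)·4 ⇒ p(2) = (1-p)(4) ⇒ p = 2/3

(p,q) = (2/3, 1/2)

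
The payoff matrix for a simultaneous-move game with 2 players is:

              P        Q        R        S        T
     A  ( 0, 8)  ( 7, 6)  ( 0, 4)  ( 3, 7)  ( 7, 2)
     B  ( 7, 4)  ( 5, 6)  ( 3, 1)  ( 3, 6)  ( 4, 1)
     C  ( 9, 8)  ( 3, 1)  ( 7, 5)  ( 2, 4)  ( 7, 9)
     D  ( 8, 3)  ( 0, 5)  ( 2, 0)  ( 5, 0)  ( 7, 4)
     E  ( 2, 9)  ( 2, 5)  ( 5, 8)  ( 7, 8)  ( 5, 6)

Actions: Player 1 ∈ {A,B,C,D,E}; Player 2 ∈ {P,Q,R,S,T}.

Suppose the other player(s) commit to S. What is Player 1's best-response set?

u_1(A vs S) = 3
u_1(B vs S) = 3
u_1(C vs S) = 2
u_1(D vs S) = 5
u_1(E vs S) = 7
max payoff 7 at {E}

P1 best: {E}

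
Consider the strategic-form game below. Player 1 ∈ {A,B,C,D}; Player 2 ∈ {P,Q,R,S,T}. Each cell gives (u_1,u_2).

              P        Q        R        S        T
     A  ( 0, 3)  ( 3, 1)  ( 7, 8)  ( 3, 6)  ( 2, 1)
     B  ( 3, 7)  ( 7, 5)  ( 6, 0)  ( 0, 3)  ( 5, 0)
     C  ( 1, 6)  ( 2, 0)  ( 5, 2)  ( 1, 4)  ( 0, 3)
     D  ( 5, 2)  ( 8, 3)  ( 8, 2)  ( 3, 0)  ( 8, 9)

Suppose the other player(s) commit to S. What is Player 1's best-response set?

u_1(A vs S) = 3
u_1(B vs S) = 0
u_1(C vs S) = 1
u_1(D vs S) = 3
max payoff 3 at {A,D}

BR_1 = {A,D}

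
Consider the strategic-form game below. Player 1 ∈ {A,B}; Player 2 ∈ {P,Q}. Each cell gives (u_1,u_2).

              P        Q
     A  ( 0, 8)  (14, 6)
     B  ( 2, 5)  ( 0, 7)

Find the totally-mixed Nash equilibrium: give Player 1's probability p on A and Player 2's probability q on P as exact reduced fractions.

P1 indiff ⇒ q·0+(1-q)·14 = q·2+(1-q)·0 ⇒ q(-2) = (1-q)(-14) ⇒ q = 7/8
P2 indiff ⇒ p·8+(1-p)·5 = p·6+(1-p)·7 ⇒ p(2) = (1-p)(2) ⇒ p = 1/2

(p,q) = (1/2, 7/8)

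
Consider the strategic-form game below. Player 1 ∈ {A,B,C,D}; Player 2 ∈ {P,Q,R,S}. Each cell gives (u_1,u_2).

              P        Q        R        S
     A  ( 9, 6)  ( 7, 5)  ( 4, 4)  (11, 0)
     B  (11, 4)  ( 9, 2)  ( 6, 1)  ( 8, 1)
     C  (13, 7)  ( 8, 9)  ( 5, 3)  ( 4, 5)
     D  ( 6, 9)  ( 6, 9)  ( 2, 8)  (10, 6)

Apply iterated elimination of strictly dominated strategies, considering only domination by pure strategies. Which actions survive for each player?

IESDS → P1:{B,C} P2:{P,Q}

P1 drop D (A beats it: P:9>6 Q:7>6 R:4>2 S:11>10)
P2 drop R (P beats it: A:6>4 B:4>1 C:7>3)
P2 drop S (P beats it: A:6>0 B:4>1 C:7>5)
P1 drop A (B beats it: P:11>9 Q:9>7)
P1→{B,C} P2→{P,Q}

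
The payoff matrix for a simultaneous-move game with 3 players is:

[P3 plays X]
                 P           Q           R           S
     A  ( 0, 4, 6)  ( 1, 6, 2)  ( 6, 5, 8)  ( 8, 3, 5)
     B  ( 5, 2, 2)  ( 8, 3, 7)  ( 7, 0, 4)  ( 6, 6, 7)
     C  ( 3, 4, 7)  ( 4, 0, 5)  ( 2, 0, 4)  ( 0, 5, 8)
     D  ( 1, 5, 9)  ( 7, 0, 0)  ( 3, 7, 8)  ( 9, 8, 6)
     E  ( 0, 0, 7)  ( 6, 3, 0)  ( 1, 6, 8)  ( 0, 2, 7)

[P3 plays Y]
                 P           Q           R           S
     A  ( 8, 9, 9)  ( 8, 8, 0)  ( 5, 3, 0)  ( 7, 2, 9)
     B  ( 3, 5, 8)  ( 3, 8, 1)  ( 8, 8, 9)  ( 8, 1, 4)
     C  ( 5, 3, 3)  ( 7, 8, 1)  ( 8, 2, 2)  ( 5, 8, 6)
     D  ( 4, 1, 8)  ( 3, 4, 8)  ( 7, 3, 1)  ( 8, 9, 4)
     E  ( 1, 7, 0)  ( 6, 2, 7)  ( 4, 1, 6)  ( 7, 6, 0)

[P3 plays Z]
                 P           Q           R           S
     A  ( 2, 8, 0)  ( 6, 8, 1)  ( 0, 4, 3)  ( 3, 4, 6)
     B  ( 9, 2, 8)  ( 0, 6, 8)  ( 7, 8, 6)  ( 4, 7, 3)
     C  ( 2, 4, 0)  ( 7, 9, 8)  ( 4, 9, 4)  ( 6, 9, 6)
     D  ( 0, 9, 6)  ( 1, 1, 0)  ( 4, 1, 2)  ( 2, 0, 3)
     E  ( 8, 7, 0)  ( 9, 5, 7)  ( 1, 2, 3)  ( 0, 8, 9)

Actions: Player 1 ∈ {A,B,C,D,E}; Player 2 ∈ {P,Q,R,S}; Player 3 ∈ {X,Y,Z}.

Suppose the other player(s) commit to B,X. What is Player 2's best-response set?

u_2(P vs B,X) = 2
u_2(Q vs B,X) = 3
u_2(R vs B,X) = 0
u_2(S vs B,X) = 6
max payoff 6 at {S}

BR_2 = {S}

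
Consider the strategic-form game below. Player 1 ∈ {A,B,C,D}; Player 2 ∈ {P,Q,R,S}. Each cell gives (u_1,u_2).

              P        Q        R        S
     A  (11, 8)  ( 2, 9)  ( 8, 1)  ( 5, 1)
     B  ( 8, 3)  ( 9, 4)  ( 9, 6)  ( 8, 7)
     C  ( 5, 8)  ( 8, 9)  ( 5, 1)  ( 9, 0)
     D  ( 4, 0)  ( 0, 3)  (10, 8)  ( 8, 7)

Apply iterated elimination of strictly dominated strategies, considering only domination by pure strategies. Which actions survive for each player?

Survivors P1:{B,C,D} P2:{Q,R,S}

P2 drop P (Q beats it: A:9>8 B:4>3 C:9>8 D:3>0)
P1 drop A (B beats it: Q:9>2 R:9>8 S:8>5)
P1→{B,C,D} P2→{Q,R,S}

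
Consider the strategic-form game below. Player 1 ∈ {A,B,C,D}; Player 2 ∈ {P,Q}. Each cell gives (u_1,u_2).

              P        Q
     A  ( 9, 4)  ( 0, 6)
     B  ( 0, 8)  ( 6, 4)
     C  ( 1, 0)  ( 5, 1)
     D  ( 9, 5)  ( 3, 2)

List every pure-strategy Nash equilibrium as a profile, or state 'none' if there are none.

NE set: (D,P)

(A,P): not NE [P2→Q gives 6>4]
(A,Q): not NE [P1→B gives 6>0]
(B,P): not NE [P1→D gives 9>0]
(B,Q): not NE [P2→P gives 8>4]
(C,P): not NE [P1→D gives 9>1; P2→Q gives 1>0]
(C,Q): not NE [P1→B gives 6>5]
(D,P): NE
(D,Q): not NE [P1→B gives 6>3; P2→P gives 5>2]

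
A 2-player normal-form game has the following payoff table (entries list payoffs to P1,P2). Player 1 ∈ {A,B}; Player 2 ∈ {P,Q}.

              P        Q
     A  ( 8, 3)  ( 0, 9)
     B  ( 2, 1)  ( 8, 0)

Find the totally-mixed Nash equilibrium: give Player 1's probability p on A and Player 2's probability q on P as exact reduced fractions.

P1 indiff ⇒ q·8+(1-q)·0 = q·2+(1-q)·8 ⇒ q(6) = (1-q)(8) ⇒ q = 4/7
P2 indiff ⇒ p·3+(1-p)·1 = p·9+(1-p)·0 ⇒ p(-6) = (1-p)(-1) ⇒ p = 1/7

p=1/7, q=4/7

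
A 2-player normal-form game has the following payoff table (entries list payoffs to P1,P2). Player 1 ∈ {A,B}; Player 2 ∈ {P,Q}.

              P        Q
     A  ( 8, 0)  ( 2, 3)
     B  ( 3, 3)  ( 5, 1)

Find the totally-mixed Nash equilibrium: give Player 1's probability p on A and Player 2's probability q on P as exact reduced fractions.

p=2/5, q=3/8

P1 indiff ⇒ q·8+(1-q)·2 = q·3+(1-q)·5 ⇒ q(5) = (1-q)(3) ⇒ q = 3/8
P2 indiff ⇒ p·0+(1-p)·3 = p·3+(1-p)·1 ⇒ p(-3) = (1-p)(-2) ⇒ p = 2/5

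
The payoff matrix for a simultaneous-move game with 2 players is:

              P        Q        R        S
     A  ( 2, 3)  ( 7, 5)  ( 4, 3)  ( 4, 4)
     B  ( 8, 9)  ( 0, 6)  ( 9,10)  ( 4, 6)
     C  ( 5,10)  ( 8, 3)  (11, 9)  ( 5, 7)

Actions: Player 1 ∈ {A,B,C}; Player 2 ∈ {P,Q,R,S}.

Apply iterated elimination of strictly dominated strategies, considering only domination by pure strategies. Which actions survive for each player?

Remaining: P1:{B,C} P2:{P,R}

P1 drop A (C beats it: P:5>2 Q:8>7 R:11>4 S:5>4)
P2 drop Q (P beats it: B:9>6 C:10>3)
P2 drop S (P beats it: B:9>6 C:10>7)
P1→{B,C} P2→{P,R}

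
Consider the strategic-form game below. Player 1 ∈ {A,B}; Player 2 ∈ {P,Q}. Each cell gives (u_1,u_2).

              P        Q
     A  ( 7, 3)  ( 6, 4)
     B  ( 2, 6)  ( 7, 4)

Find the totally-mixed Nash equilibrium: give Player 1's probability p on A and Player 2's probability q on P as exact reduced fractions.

P1 indiff ⇒ q·7+(1-q)·6 = q·2+(1-q)·7 ⇒ q(5) = (1-q)(1) ⇒ q = 1/6
P2 indiff ⇒ p·3+(1-p)·6 = p·4+(1-p)·4 ⇒ p(-1) = (1-p)(-2) ⇒ p = 2/3

P1 mixes 2/3 on A; P2 mixes 1/6 on P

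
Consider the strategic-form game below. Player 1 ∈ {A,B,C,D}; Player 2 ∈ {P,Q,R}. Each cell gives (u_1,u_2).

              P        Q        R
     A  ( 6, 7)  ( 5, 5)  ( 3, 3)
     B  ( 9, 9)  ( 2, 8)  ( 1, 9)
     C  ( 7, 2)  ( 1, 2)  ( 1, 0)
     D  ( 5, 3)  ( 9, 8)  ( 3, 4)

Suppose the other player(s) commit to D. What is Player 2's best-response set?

P2 best: {Q}

u_2(P vs D) = 3
u_2(Q vs D) = 8
u_2(R vs D) = 4
max payoff 8 at {Q}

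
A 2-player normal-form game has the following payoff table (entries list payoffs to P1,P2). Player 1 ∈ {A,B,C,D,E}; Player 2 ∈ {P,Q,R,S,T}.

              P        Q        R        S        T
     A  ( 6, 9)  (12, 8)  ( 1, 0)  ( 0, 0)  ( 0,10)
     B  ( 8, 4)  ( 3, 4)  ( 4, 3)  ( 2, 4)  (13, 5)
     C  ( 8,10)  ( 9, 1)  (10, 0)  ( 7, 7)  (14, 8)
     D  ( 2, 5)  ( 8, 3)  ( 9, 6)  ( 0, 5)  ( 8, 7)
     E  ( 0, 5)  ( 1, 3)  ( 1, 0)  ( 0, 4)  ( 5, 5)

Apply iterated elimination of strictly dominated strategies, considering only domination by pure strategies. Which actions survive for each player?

IESDS → P1:{B,C} P2:{P,T}

P1 drop D (C beats it: P:8>2 Q:9>8 R:10>9 S:7>0 T:14>8)
P1 drop E (B beats it: P:8>0 Q:3>1 R:4>1 S:2>0 T:13>5)
P2 drop Q (T beats it: A:10>8 B:5>4 C:8>1)
P1 drop A (B beats it: P:8>6 R:4>1 S:2>0 T:13>0)
P2 drop R (P beats it: B:4>3 C:10>0)
P2 drop S (T beats it: B:5>4 C:8>7)
P1→{B,C} P2→{P,T}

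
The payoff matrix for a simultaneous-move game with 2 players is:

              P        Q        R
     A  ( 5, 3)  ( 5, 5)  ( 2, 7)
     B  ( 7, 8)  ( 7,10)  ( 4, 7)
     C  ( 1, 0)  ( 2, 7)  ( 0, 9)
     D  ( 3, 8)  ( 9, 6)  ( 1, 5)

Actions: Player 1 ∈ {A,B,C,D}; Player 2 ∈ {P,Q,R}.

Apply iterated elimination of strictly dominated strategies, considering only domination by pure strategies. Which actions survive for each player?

Remaining: P1:{B,D} P2:{P,Q}

P1 drop A (B beats it: P:7>5 Q:7>5 R:4>2)
P1 drop C (B beats it: P:7>1 Q:7>2 R:4>0)
P2 drop R (P beats it: B:8>7 D:8>5)
P1→{B,D} P2→{P,Q}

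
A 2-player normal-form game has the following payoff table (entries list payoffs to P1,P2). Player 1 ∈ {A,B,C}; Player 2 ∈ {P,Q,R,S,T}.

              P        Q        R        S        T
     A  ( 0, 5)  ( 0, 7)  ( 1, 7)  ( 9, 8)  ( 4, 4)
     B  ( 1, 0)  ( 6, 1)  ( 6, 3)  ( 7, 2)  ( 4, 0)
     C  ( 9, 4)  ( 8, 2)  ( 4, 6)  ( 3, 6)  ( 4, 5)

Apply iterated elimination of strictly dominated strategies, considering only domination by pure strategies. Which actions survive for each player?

Survivors P1:{A,B} P2:{R,S}

P2 drop P (R beats it: A:7>5 B:3>0 C:6>4)
P2 drop Q (S beats it: A:8>7 B:2>1 C:6>2)
P2 drop T (R beats it: A:7>4 B:3>0 C:6>5)
P1 drop C (B beats it: R:6>4 S:7>3)
P1→{A,B} P2→{R,S}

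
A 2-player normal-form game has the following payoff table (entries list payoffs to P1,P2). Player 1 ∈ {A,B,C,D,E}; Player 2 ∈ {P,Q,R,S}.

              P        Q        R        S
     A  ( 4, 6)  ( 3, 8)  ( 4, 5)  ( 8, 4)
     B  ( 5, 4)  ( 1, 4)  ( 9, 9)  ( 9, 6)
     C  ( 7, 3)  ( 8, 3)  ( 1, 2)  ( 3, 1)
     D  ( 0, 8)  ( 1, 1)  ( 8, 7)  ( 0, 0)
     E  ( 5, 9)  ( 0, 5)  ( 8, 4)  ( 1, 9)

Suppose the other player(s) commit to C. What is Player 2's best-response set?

argmax u_2 = {P,Q}

u_2(P vs C) = 3
u_2(Q vs C) = 3
u_2(R vs C) = 2
u_2(S vs C) = 1
max payoff 3 at {P,Q}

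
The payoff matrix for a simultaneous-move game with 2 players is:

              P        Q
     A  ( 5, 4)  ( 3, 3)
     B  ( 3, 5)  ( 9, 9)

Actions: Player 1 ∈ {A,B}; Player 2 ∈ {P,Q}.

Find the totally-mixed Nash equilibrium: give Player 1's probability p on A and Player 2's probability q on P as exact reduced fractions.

(p,q) = (4/5, 3/4)

P1 indiff ⇒ q·5+(1-q)·3 = q·3+(1-q)·9 ⇒ q(2) = (1-q)(6) ⇒ q = 3/4
P2 indiff ⇒ p·4+(1-p)·5 = p·3+(1-p)·9 ⇒ p(1) = (1-p)(4) ⇒ p = 4/5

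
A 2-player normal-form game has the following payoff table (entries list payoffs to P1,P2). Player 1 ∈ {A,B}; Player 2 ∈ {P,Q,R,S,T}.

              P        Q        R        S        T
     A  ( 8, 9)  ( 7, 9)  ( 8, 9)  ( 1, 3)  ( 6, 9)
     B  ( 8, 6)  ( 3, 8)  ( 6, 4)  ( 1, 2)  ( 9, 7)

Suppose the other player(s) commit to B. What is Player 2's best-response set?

u_2(P vs B) = 6
u_2(Q vs B) = 8
u_2(R vs B) = 4
u_2(S vs B) = 2
u_2(T vs B) = 7
max payoff 8 at {Q}

argmax u_2 = {Q}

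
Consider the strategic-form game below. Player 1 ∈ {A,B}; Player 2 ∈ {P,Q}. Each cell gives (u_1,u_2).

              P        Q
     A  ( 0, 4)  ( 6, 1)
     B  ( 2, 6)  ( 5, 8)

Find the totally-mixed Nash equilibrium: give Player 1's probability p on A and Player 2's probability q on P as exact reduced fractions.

p=2/5, q=1/3

P1 indiff ⇒ q·0+(1-q)·6 = q·2+(1-q)·5 ⇒ q(-2) = (1-q)(-1) ⇒ q = 1/3
P2 indiff ⇒ p·4+(1-p)·6 = p·1+(1-p)·8 ⇒ p(3) = (1-p)(2) ⇒ p = 2/5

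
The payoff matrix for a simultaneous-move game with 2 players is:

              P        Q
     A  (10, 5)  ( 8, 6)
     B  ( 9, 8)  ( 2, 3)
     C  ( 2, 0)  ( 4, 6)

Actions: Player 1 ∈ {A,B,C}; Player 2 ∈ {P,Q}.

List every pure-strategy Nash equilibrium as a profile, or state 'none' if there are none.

(A,P): not NE [P2→Q gives 6>5]
(A,Q): NE
(B,P): not NE [P1→A gives 10>9]
(B,Q): not NE [P1→A gives 8>2; P2→P gives 8>3]
(C,P): not NE [P1→A gives 10>2; P2→Q gives 6>0]
(C,Q): not NE [P1→A gives 8>4]

PSNE = {(A,Q)}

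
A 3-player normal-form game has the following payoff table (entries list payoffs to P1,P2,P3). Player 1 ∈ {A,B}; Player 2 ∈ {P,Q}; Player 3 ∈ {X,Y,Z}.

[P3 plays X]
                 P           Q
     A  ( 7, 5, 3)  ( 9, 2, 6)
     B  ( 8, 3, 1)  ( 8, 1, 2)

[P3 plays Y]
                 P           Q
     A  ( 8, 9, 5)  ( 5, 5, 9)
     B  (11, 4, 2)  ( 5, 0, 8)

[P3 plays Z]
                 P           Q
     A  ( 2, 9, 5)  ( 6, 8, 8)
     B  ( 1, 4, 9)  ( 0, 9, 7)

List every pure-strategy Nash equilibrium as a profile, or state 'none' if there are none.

(A,P,X): not NE [P1→B gives 8>7; P3→Z gives 5>3]
(A,P,Y): not NE [P1→B gives 11>8]
(A,P,Z): NE
(A,Q,X): not NE [P2→P gives 5>2; P3→Y gives 9>6]
(A,Q,Y): not NE [P2→P gives 9>5]
(A,Q,Z): not NE [P2→P gives 9>8; P3→Y gives 9>8]
(B,P,X): not NE [P3→Z gives 9>1]
(B,P,Y): not NE [P3→Z gives 9>2]
(B,P,Z): not NE [P1→A gives 2>1; P2→Q gives 9>4]
(B,Q,X): not NE [P1→A gives 9>8; P2→P gives 3>1; P3→Y gives 8>2]
(B,Q,Y): not NE [P2→P gives 4>0]
(B,Q,Z): not NE [P1→A gives 6>0; P3→Y gives 8>7]

Nash profiles: (A,P,Z)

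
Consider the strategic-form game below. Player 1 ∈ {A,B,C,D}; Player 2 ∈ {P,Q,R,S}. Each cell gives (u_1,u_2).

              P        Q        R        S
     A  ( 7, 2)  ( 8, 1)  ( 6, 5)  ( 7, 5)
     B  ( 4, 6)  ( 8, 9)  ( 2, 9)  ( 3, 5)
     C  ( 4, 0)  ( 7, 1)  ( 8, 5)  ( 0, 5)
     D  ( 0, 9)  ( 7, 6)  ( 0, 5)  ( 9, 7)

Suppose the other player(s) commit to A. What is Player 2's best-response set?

u_2(P vs A) = 2
u_2(Q vs A) = 1
u_2(R vs A) = 5
u_2(S vs A) = 5
max payoff 5 at {R,S}

argmax u_2 = {R,S}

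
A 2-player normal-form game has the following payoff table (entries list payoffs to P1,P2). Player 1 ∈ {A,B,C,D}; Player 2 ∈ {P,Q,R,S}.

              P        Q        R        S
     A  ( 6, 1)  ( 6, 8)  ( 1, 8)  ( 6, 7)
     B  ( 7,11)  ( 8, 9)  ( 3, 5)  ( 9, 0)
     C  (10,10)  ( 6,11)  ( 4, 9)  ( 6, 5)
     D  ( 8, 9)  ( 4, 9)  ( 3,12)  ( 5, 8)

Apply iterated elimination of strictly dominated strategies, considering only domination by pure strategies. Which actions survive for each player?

P1 drop A (B beats it: P:7>6 Q:8>6 R:3>1 S:9>6)
P1 drop D (C beats it: P:10>8 Q:6>4 R:4>3 S:6>5)
P2 drop R (P beats it: B:11>5 C:10>9)
P2 drop S (P beats it: B:11>0 C:10>5)
P1→{B,C} P2→{P,Q}

Survivors P1:{B,C} P2:{P,Q}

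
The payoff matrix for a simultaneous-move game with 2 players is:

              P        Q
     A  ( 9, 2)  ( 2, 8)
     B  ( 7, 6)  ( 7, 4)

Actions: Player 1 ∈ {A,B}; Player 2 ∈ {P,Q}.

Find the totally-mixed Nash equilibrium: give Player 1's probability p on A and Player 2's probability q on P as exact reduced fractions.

P1 indiff ⇒ q·9+(1-q)·2 = q·7+(1-q)·7 ⇒ q(2) = (1-q)(5) ⇒ q = 5/7
P2 indiff ⇒ p·2+(1-p)·6 = p·8+(1-p)·4 ⇒ p(-6) = (1-p)(-2) ⇒ p = 1/4

P1 mixes 1/4 on A; P2 mixes 5/7 on P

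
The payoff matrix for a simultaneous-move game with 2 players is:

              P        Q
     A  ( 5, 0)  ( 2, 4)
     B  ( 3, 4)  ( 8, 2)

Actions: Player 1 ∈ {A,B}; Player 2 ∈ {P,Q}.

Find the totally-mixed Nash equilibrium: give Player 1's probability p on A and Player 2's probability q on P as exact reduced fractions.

P1 indiff ⇒ q·5+(1-q)·2 = q·3+(1-q)·8 ⇒ q(2) = (1-q)(6) ⇒ q = 3/4
P2 indiff ⇒ p·0+(1-p)·4 = p·4+(1-p)·2 ⇒ p(-4) = (1-p)(-2) ⇒ p = 1/3

P1 mixes 1/3 on A; P2 mixes 3/4 on P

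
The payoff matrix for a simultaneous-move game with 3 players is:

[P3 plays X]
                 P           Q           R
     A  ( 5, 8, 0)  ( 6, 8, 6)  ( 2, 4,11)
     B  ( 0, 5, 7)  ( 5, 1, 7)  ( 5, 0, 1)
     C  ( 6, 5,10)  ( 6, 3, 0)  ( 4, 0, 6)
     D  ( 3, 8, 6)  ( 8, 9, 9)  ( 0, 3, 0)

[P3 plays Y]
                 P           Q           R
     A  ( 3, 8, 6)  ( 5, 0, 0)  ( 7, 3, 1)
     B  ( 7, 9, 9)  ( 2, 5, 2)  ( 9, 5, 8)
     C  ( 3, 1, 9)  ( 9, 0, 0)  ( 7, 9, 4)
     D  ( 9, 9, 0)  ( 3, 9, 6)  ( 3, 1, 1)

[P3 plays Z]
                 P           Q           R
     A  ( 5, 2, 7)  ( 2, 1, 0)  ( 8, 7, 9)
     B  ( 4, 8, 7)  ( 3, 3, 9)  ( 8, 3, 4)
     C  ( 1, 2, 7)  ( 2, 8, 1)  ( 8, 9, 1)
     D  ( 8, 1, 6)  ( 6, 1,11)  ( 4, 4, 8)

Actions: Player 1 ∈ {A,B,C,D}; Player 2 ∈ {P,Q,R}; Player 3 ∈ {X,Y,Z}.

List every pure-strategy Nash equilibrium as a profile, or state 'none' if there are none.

(A,P,X): not NE [P1→C gives 6>5; P3→Z gives 7>0]
(A,P,Y): not NE [P1→D gives 9>3; P3→Z gives 7>6]
(A,P,Z): not NE [P1→D gives 8>5; P2→R gives 7>2]
(A,Q,X): not NE [P1→D gives 8>6]
(A,Q,Y): not NE [P1→C gives 9>5; P2→P gives 8>0; P3→X gives 6>0]
(A,Q,Z): not NE [P1→D gives 6>2; P2→R gives 7>1; P3→X gives 6>0]
(A,R,X): not NE [P1→B gives 5>2; P2→Q gives 8>4]
(A,R,Y): not NE [P1→B gives 9>7; P2→P gives 8>3; P3→X gives 11>1]
(A,R,Z): not NE [P3→X gives 11>9]
(B,P,X): not NE [P1→C gives 6>0; P3→Y gives 9>7]
(B,P,Y): not NE [P1→D gives 9>7]
(B,P,Z): not NE [P1→D gives 8>4; P3→Y gives 9>7]
(B,Q,X): not NE [P1→D gives 8>5; P2→P gives 5>1; P3→Z gives 9>7]
(B,Q,Y): not NE [P1→C gives 9>2; P2→P gives 9>5; P3→Z gives 9>2]
(B,Q,Z): not NE [P1→D gives 6>3; P2→P gives 8>3]
(B,R,X): not NE [P2→P gives 5>0; P3→Y gives 8>1]
(B,R,Y): not NE [P2→P gives 9>5]
(B,R,Z): not NE [P2→P gives 8>3; P3→Y gives 8>4]
(C,P,X): NE
(C,P,Y): not NE [P1→D gives 9>3; P2→R gives 9>1; P3→X gives 10>9]
(C,P,Z): not NE [P1→D gives 8>1; P2→R gives 9>2; P3→X gives 10>7]
(C,Q,X): not NE [P1→D gives 8>6; P2→P gives 5>3; P3→Z gives 1>0]
(C,Q,Y): not NE [P2→R gives 9>0; P3→Z gives 1>0]
(C,Q,Z): not NE [P1→D gives 6>2; P2→R gives 9>8]
(C,R,X): not NE [P1→B gives 5>4; P2→P gives 5>0]
(C,R,Y): not NE [P1→B gives 9>7; P3→X gives 6>4]
(C,R,Z): not NE [P3→X gives 6>1]
(D,P,X): not NE [P1→C gives 6>3; P2→Q gives 9>8]
(D,P,Y): not NE [P3→Z gives 6>0]
(D,P,Z): not NE [P2→R gives 4>1]
(D,Q,X): not NE [P3→Z gives 11>9]
(D,Q,Y): not NE [P1→C gives 9>3; P3→Z gives 11>6]
(D,Q,Z): not NE [P2→R gives 4>1]
(D,R,X): not NE [P1→B gives 5>0; P2→Q gives 9>3; P3→Z gives 8>0]
(D,R,Y): not NE [P1→B gives 9>3; P2→Q gives 9>1; P3→Z gives 8>1]
(D,R,Z): not NE [P1→C gives 8>4]

PSNE = {(C,P,X)}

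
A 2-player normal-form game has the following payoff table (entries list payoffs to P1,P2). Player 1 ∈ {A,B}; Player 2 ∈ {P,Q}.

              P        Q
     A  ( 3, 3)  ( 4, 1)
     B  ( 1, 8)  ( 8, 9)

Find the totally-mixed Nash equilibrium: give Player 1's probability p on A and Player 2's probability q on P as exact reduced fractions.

P1 indiff ⇒ q·3+(1-q)·4 = q·1+(1-q)·8 ⇒ q(2) = (1-q)(4) ⇒ q = 2/3
P2 indiff ⇒ p·3+(1-p)·8 = p·1+(1-p)·9 ⇒ p(2) = (1-p)(1) ⇒ p = 1/3

P1 mixes 1/3 on A; P2 mixes 2/3 on P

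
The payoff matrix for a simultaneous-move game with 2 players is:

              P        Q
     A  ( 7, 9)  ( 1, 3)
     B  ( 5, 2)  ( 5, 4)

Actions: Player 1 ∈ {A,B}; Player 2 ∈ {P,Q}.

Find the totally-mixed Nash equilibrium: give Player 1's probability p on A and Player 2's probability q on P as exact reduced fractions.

p=1/4, q=2/3

P1 indiff ⇒ q·7+(1-q)·1 = q·5+(1-q)·5 ⇒ q(2) = (1-q)(4) ⇒ q = 2/3
P2 indiff ⇒ p·9+(1-p)·2 = p·3+(1-p)·4 ⇒ p(6) = (1-p)(2) ⇒ p = 1/4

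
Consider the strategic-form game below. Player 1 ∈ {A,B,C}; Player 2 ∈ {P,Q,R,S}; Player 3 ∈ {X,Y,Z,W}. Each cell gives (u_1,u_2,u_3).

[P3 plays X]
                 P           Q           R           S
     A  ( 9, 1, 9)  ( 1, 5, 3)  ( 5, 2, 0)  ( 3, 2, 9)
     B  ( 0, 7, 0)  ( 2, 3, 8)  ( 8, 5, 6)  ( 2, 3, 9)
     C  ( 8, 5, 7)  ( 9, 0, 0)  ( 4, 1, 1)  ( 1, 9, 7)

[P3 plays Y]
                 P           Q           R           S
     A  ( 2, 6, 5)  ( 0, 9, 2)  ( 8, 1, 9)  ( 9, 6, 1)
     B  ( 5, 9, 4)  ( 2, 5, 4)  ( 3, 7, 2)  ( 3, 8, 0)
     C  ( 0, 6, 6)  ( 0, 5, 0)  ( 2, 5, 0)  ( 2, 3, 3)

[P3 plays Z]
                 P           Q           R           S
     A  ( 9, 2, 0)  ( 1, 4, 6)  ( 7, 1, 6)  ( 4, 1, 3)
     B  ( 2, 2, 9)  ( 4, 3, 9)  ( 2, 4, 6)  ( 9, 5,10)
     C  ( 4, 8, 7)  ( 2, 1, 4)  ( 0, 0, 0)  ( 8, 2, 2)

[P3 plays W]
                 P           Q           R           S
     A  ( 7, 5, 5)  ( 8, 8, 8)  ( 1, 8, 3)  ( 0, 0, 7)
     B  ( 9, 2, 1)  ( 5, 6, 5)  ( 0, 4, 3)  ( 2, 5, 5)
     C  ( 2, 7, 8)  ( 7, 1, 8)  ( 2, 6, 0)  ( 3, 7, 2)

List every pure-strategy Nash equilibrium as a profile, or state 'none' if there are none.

(A,P,X): not NE [P2→Q gives 5>1]
(A,P,Y): not NE [P1→B gives 5>2; P2→Q gives 9>6; P3→X gives 9>5]
(A,P,Z): not NE [P2→Q gives 4>2; P3→X gives 9>0]
(A,P,W): not NE [P1→B gives 9>7; P2→R gives 8>5; P3→X gives 9>5]
(A,Q,X): not NE [P1→C gives 9>1; P3→W gives 8>3]
(A,Q,Y): not NE [P1→B gives 2>0; P3→W gives 8>2]
(A,Q,Z): not NE [P1→B gives 4>1; P3→W gives 8>6]
(A,Q,W): NE
(A,R,X): not NE [P1→B gives 8>5; P2→Q gives 5>2; P3→Y gives 9>0]
(A,R,Y): not NE [P2→Q gives 9>1]
(A,R,Z): not NE [P2→Q gives 4>1; P3→Y gives 9>6]
(A,R,W): not NE [P1→C gives 2>1; P3→Y gives 9>3]
(A,S,X): not NE [P2→Q gives 5>2]
(A,S,Y): not NE [P2→Q gives 9>6; P3→X gives 9>1]
(A,S,Z): not NE [P1→B gives 9>4; P2→Q gives 4>1; P3→X gives 9>3]
(A,S,W): not NE [P1→C gives 3>0; P2→R gives 8>0; P3→X gives 9>7]
(B,P,X): not NE [P1→A gives 9>0; P3→Z gives 9>0]
(B,P,Y): not NE [P3→Z gives 9>4]
(B,P,Z): not NE [P1→A gives 9>2; P2→S gives 5>2]
(B,P,W): not NE [P2→Q gives 6>2; P3→Z gives 9>1]
(B,Q,X): not NE [P1→C gives 9>2; P2→P gives 7>3; P3→Z gives 9>8]
(B,Q,Y): not NE [P2→P gives 9>5; P3→Z gives 9>4]
(B,Q,Z): not NE [P2→S gives 5>3]
(B,Q,W): not NE [P1→A gives 8>5; P3→Z gives 9>5]
(B,R,X): not NE [P2→P gives 7>5]
(B,R,Y): not NE [P1→A gives 8>3; P2→P gives 9>7; P3→Z gives 6>2]
(B,R,Z): not NE [P1→A gives 7>2; P2→S gives 5>4]
(B,R,W): not NE [P1→C gives 2>0; P2→Q gives 6>4; P3→Z gives 6>3]
(B,S,X): not NE [P1→A gives 3>2; P2→P gives 7>3; P3→Z gives 10>9]
(B,S,Y): not NE [P1→A gives 9>3; P2→P gives 9>8; P3→Z gives 10>0]
(B,S,Z): NE
(B,S,W): not NE [P1→C gives 3>2; P2→Q gives 6>5; P3→Z gives 10>5]
(C,P,X): not NE [P1→A gives 9>8; P2→S gives 9>5; P3→W gives 8>7]
(C,P,Y): not NE [P1→B gives 5>0; P3→W gives 8>6]
(C,P,Z): not NE [P1→A gives 9>4; P3→W gives 8>7]
(C,P,W): not NE [P1→B gives 9>2]
(C,Q,X): not NE [P2→S gives 9>0; P3→W gives 8>0]
(C,Q,Y): not NE [P1→B gives 2>0; P2→P gives 6>5; P3→W gives 8>0]
(C,Q,Z): not NE [P1→B gives 4>2; P2→P gives 8>1; P3→W gives 8>4]
(C,Q,W): not NE [P1→A gives 8>7; P2→S gives 7>1]
(C,R,X): not NE [P1→B gives 8>4; P2→S gives 9>1]
(C,R,Y): not NE [P1→A gives 8>2; P2→P gives 6>5; P3→X gives 1>0]
(C,R,Z): not NE [P1→A gives 7>0; P2→P gives 8>0; P3→X gives 1>0]
(C,R,W): not NE [P2→S gives 7>6; P3→X gives 1>0]
(C,S,X): not NE [P1→A gives 3>1]
(C,S,Y): not NE [P1→A gives 9>2; P2→P gives 6>3; P3→X gives 7>3]
(C,S,Z): not NE [P1→B gives 9>8; P2→P gives 8>2; P3→X gives 7>2]
(C,S,W): not NE [P3→X gives 7>2]

Nash profiles: (A,Q,W), (B,S,Z)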